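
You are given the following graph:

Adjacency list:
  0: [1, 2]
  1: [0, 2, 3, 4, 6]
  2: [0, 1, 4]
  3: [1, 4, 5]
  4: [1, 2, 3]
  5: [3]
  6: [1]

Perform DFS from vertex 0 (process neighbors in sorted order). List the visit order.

DFS from vertex 0 (neighbors processed in ascending order):
Visit order: 0, 1, 2, 4, 3, 5, 6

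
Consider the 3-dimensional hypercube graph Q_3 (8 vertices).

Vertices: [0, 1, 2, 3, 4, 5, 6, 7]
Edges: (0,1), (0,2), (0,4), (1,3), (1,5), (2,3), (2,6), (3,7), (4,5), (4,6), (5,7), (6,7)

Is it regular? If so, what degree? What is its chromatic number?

In Q_3, every vertex has exactly 3 neighbors (flip one of 3 bits), so it is 3-regular.
Q_3 is bipartite (partition by bit-parity), so chromatic number = 2.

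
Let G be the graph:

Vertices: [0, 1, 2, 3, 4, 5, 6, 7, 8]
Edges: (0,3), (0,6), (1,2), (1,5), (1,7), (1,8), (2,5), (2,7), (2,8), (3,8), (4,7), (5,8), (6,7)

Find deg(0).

Vertex 0 has neighbors [3, 6], so deg(0) = 2.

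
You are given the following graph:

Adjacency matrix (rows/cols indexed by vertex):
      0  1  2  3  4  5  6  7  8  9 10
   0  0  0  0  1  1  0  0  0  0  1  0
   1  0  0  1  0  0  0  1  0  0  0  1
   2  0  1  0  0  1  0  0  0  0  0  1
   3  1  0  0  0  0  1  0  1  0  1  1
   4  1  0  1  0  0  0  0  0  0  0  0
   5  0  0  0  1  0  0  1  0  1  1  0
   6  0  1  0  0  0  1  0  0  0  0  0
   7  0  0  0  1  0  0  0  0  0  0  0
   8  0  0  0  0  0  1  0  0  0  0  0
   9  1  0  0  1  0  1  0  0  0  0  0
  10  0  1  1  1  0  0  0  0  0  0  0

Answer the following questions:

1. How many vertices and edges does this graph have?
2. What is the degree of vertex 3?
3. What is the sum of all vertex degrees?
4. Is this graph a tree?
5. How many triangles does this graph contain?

Count: 11 vertices, 15 edges.
Vertex 3 has neighbors [0, 5, 7, 9, 10], degree = 5.
Handshaking lemma: 2 * 15 = 30.
A tree on 11 vertices has 10 edges. This graph has 15 edges (5 extra). Not a tree.
Number of triangles = 3.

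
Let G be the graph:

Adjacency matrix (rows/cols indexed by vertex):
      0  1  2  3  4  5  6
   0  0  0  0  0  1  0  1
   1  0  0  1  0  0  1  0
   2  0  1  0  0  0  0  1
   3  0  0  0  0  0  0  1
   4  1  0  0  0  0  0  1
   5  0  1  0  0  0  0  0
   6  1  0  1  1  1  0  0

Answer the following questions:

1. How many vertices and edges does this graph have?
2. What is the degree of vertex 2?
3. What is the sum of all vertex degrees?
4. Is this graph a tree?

Count: 7 vertices, 7 edges.
Vertex 2 has neighbors [1, 6], degree = 2.
Handshaking lemma: 2 * 7 = 14.
A tree on 7 vertices has 6 edges. This graph has 7 edges (1 extra). Not a tree.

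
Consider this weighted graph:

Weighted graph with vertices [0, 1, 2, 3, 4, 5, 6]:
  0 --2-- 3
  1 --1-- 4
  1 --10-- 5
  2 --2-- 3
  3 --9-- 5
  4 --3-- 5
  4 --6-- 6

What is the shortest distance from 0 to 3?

Using Dijkstra's algorithm from vertex 0:
Shortest path: 0 -> 3
Total weight: 2 = 2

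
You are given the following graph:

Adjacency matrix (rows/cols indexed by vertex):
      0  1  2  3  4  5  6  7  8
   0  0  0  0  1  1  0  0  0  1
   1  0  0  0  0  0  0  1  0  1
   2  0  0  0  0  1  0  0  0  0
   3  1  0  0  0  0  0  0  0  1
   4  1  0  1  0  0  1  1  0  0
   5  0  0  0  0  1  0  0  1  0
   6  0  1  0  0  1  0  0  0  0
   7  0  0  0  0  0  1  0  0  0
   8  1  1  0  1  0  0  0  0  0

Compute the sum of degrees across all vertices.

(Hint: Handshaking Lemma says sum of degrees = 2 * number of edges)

Count edges: 10 edges.
By Handshaking Lemma: sum of degrees = 2 * 10 = 20.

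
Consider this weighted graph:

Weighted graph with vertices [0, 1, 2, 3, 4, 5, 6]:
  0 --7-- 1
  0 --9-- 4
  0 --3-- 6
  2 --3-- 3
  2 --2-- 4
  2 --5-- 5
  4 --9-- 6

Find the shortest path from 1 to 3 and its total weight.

Using Dijkstra's algorithm from vertex 1:
Shortest path: 1 -> 0 -> 4 -> 2 -> 3
Total weight: 7 + 9 + 2 + 3 = 21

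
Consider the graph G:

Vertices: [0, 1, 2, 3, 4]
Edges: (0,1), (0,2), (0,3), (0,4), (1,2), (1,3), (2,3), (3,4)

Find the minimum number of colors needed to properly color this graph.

The graph has a maximum clique of size 4 (lower bound on chromatic number).
A valid 4-coloring: {0: 0, 1: 2, 2: 3, 3: 1, 4: 2}.
Chromatic number = 4.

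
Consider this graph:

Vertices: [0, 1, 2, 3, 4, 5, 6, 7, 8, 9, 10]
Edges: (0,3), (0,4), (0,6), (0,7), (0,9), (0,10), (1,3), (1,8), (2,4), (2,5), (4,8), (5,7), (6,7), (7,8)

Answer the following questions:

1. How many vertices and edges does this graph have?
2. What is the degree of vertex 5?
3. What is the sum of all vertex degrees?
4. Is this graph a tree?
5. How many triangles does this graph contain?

Count: 11 vertices, 14 edges.
Vertex 5 has neighbors [2, 7], degree = 2.
Handshaking lemma: 2 * 14 = 28.
A tree on 11 vertices has 10 edges. This graph has 14 edges (4 extra). Not a tree.
Number of triangles = 1.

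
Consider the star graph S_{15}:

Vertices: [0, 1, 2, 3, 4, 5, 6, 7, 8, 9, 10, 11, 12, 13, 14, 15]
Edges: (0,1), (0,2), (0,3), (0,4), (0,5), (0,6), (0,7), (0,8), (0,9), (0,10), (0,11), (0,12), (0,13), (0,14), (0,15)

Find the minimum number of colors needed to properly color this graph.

S_{15} has one hub adjacent to 15 leaves; leaves are pairwise non-adjacent.
Color the hub 0 and every leaf 1.
Chromatic number = 2.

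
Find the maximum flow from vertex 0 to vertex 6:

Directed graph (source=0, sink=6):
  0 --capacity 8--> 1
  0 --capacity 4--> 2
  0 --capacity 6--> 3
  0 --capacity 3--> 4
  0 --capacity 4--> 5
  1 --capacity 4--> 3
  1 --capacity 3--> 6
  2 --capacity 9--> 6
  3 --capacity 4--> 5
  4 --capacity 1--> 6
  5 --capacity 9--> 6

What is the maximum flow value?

Computing max flow:
  Flow on (0->1): 3/8
  Flow on (0->2): 4/4
  Flow on (0->3): 4/6
  Flow on (0->4): 1/3
  Flow on (0->5): 4/4
  Flow on (1->6): 3/3
  Flow on (2->6): 4/9
  Flow on (3->5): 4/4
  Flow on (4->6): 1/1
  Flow on (5->6): 8/9
Maximum flow = 16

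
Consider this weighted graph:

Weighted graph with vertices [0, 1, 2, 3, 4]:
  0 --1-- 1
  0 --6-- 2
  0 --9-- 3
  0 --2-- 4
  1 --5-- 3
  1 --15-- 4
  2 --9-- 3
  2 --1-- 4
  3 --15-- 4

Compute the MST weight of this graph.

Applying Kruskal's algorithm (sort edges by weight, add if no cycle):
  Add (0,1) w=1
  Add (2,4) w=1
  Add (0,4) w=2
  Add (1,3) w=5
  Skip (0,2) w=6 (creates cycle)
  Skip (0,3) w=9 (creates cycle)
  Skip (2,3) w=9 (creates cycle)
  Skip (1,4) w=15 (creates cycle)
  Skip (3,4) w=15 (creates cycle)
MST weight = 9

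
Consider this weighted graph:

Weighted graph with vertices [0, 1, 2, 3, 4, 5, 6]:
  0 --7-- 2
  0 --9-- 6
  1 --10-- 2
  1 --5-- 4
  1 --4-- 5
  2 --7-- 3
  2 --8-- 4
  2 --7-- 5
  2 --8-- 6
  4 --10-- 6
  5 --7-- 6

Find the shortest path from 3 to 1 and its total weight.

Using Dijkstra's algorithm from vertex 3:
Shortest path: 3 -> 2 -> 1
Total weight: 7 + 10 = 17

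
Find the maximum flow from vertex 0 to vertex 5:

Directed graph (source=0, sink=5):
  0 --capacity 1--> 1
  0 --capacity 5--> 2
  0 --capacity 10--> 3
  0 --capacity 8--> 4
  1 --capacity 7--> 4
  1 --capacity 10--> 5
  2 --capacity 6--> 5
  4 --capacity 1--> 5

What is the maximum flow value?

Computing max flow:
  Flow on (0->1): 1/1
  Flow on (0->2): 5/5
  Flow on (0->4): 1/8
  Flow on (1->5): 1/10
  Flow on (2->5): 5/6
  Flow on (4->5): 1/1
Maximum flow = 7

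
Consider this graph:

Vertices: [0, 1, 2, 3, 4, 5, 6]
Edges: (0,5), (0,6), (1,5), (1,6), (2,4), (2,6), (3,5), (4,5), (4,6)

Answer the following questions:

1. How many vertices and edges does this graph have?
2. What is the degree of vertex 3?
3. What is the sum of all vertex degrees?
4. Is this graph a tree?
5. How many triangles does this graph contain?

Count: 7 vertices, 9 edges.
Vertex 3 has neighbors [5], degree = 1.
Handshaking lemma: 2 * 9 = 18.
A tree on 7 vertices has 6 edges. This graph has 9 edges (3 extra). Not a tree.
Number of triangles = 1.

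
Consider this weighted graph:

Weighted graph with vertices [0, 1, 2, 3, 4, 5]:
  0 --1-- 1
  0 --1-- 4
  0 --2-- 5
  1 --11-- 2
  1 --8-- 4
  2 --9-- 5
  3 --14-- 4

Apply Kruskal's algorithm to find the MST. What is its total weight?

Applying Kruskal's algorithm (sort edges by weight, add if no cycle):
  Add (0,1) w=1
  Add (0,4) w=1
  Add (0,5) w=2
  Skip (1,4) w=8 (creates cycle)
  Add (2,5) w=9
  Skip (1,2) w=11 (creates cycle)
  Add (3,4) w=14
MST weight = 27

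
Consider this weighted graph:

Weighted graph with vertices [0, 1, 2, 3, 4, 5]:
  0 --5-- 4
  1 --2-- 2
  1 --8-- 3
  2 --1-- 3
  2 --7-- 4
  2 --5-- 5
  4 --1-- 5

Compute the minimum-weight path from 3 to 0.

Using Dijkstra's algorithm from vertex 3:
Shortest path: 3 -> 2 -> 5 -> 4 -> 0
Total weight: 1 + 5 + 1 + 5 = 12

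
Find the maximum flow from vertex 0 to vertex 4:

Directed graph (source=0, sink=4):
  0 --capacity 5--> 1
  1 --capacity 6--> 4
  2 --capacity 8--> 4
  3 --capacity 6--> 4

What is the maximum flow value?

Computing max flow:
  Flow on (0->1): 5/5
  Flow on (1->4): 5/6
Maximum flow = 5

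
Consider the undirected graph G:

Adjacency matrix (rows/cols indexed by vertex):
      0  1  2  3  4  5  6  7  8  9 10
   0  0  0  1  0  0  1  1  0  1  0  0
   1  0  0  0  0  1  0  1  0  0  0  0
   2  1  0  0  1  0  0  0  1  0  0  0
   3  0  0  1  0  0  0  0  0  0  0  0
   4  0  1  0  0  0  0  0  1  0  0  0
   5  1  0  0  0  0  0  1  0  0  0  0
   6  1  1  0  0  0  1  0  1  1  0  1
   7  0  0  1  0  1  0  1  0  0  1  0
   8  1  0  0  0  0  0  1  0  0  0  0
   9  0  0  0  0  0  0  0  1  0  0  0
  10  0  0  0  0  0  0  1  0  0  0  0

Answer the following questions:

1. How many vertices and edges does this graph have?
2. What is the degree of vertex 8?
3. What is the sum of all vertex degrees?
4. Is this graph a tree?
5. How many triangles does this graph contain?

Count: 11 vertices, 14 edges.
Vertex 8 has neighbors [0, 6], degree = 2.
Handshaking lemma: 2 * 14 = 28.
A tree on 11 vertices has 10 edges. This graph has 14 edges (4 extra). Not a tree.
Number of triangles = 2.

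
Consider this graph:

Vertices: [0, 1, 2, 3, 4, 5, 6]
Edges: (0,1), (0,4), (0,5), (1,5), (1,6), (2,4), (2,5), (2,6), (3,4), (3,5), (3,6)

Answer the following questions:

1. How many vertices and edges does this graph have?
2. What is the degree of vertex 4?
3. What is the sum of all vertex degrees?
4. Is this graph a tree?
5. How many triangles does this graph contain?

Count: 7 vertices, 11 edges.
Vertex 4 has neighbors [0, 2, 3], degree = 3.
Handshaking lemma: 2 * 11 = 22.
A tree on 7 vertices has 6 edges. This graph has 11 edges (5 extra). Not a tree.
Number of triangles = 1.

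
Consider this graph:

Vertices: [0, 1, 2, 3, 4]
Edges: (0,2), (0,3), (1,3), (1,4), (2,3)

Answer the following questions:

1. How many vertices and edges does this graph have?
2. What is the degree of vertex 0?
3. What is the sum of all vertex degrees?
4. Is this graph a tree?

Count: 5 vertices, 5 edges.
Vertex 0 has neighbors [2, 3], degree = 2.
Handshaking lemma: 2 * 5 = 10.
A tree on 5 vertices has 4 edges. This graph has 5 edges (1 extra). Not a tree.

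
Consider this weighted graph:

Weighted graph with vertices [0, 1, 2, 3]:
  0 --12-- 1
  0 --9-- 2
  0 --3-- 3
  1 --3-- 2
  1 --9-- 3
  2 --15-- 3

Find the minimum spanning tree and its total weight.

Applying Kruskal's algorithm (sort edges by weight, add if no cycle):
  Add (0,3) w=3
  Add (1,2) w=3
  Add (0,2) w=9
  Skip (1,3) w=9 (creates cycle)
  Skip (0,1) w=12 (creates cycle)
  Skip (2,3) w=15 (creates cycle)
MST weight = 15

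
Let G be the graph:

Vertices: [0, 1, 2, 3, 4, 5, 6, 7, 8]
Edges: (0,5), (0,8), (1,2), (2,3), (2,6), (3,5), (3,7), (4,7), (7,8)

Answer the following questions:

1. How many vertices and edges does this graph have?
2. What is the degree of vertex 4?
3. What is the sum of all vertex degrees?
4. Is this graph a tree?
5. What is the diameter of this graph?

Count: 9 vertices, 9 edges.
Vertex 4 has neighbors [7], degree = 1.
Handshaking lemma: 2 * 9 = 18.
A tree on 9 vertices has 8 edges. This graph has 9 edges (1 extra). Not a tree.
Diameter (longest shortest path) = 4.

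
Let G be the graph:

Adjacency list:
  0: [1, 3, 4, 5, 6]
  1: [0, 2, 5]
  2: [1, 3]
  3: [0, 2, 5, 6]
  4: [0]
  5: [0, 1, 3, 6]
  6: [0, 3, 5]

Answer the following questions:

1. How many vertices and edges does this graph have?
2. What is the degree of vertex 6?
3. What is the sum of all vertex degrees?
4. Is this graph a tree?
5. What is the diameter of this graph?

Count: 7 vertices, 11 edges.
Vertex 6 has neighbors [0, 3, 5], degree = 3.
Handshaking lemma: 2 * 11 = 22.
A tree on 7 vertices has 6 edges. This graph has 11 edges (5 extra). Not a tree.
Diameter (longest shortest path) = 3.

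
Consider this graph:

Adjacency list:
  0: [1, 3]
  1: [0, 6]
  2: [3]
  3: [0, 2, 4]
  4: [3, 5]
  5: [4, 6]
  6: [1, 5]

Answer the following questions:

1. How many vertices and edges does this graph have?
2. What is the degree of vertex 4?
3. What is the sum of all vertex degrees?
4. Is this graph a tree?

Count: 7 vertices, 7 edges.
Vertex 4 has neighbors [3, 5], degree = 2.
Handshaking lemma: 2 * 7 = 14.
A tree on 7 vertices has 6 edges. This graph has 7 edges (1 extra). Not a tree.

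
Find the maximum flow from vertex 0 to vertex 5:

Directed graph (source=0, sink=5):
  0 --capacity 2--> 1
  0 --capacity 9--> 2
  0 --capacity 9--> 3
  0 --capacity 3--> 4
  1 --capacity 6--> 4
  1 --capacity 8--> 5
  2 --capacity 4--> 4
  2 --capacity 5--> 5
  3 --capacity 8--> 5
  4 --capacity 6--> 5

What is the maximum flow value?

Computing max flow:
  Flow on (0->1): 2/2
  Flow on (0->2): 9/9
  Flow on (0->3): 8/9
  Flow on (0->4): 2/3
  Flow on (1->5): 2/8
  Flow on (2->4): 4/4
  Flow on (2->5): 5/5
  Flow on (3->5): 8/8
  Flow on (4->5): 6/6
Maximum flow = 21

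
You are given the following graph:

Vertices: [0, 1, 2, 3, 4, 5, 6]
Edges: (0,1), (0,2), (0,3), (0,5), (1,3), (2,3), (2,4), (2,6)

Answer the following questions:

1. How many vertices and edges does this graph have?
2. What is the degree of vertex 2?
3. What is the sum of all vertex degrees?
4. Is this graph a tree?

Count: 7 vertices, 8 edges.
Vertex 2 has neighbors [0, 3, 4, 6], degree = 4.
Handshaking lemma: 2 * 8 = 16.
A tree on 7 vertices has 6 edges. This graph has 8 edges (2 extra). Not a tree.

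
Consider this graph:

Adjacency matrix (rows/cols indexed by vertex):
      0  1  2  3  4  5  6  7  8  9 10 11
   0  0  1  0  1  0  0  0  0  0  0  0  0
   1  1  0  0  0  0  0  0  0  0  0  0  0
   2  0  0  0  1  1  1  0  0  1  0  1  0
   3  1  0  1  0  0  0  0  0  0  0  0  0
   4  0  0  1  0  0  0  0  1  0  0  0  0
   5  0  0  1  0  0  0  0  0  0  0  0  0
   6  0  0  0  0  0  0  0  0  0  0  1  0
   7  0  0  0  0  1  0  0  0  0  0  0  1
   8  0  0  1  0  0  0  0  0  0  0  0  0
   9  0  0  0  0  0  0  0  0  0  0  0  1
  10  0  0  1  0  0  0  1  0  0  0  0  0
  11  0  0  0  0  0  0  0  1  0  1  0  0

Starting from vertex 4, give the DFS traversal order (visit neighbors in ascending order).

DFS from vertex 4 (neighbors processed in ascending order):
Visit order: 4, 2, 3, 0, 1, 5, 8, 10, 6, 7, 11, 9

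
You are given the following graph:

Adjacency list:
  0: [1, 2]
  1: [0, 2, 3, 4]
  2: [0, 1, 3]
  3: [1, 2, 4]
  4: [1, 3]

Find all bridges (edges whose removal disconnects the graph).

No bridges found. The graph is 2-edge-connected (no single edge removal disconnects it).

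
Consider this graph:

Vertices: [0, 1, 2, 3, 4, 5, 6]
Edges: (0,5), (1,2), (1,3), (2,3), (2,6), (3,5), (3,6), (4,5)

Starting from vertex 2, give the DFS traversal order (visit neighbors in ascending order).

DFS from vertex 2 (neighbors processed in ascending order):
Visit order: 2, 1, 3, 5, 0, 4, 6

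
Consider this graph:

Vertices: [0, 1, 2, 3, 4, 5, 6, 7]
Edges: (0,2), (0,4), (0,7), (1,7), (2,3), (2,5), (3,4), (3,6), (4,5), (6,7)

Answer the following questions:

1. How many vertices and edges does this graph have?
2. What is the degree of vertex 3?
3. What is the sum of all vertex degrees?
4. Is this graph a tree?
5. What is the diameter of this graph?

Count: 8 vertices, 10 edges.
Vertex 3 has neighbors [2, 4, 6], degree = 3.
Handshaking lemma: 2 * 10 = 20.
A tree on 8 vertices has 7 edges. This graph has 10 edges (3 extra). Not a tree.
Diameter (longest shortest path) = 4.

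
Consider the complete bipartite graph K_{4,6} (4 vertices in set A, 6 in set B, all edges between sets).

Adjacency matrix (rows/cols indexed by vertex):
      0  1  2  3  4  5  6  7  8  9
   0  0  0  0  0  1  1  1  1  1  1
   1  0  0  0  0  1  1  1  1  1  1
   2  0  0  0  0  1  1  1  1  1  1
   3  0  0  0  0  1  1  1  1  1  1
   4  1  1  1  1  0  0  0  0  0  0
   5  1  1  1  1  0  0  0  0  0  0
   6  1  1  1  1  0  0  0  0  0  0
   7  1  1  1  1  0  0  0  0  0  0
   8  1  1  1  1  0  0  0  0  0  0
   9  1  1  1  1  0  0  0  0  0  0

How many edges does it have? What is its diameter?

K_{4,6} has 4 * 6 = 24 edges.
Any vertex reaches any opposite-side vertex in 1 step; same-side vertices reach in 2 steps via any opposite-side vertex.
Diameter = 2.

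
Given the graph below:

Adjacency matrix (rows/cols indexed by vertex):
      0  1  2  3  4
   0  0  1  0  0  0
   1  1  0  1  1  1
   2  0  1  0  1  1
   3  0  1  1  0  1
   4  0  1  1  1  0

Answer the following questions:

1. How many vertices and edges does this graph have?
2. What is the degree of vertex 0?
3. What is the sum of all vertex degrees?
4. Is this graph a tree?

Count: 5 vertices, 7 edges.
Vertex 0 has neighbors [1], degree = 1.
Handshaking lemma: 2 * 7 = 14.
A tree on 5 vertices has 4 edges. This graph has 7 edges (3 extra). Not a tree.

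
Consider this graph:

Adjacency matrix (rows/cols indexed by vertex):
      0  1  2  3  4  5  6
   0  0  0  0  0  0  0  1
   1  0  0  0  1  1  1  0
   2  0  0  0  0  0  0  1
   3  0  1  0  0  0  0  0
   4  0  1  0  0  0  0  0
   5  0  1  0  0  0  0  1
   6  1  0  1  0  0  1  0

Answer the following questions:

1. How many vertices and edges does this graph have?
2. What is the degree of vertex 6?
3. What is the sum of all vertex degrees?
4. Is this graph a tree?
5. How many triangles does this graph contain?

Count: 7 vertices, 6 edges.
Vertex 6 has neighbors [0, 2, 5], degree = 3.
Handshaking lemma: 2 * 6 = 12.
A graph is a tree iff it is connected and has exactly n-1 edges. This graph is connected (all 7 vertices in one component) and has 7-1 = 6 edges. It is a tree.
Number of triangles = 0.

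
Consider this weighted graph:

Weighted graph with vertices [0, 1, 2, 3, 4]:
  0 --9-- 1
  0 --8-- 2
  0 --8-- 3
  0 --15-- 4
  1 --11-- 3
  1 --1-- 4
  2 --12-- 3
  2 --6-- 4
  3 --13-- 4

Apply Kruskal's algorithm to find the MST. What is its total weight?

Applying Kruskal's algorithm (sort edges by weight, add if no cycle):
  Add (1,4) w=1
  Add (2,4) w=6
  Add (0,2) w=8
  Add (0,3) w=8
  Skip (0,1) w=9 (creates cycle)
  Skip (1,3) w=11 (creates cycle)
  Skip (2,3) w=12 (creates cycle)
  Skip (3,4) w=13 (creates cycle)
  Skip (0,4) w=15 (creates cycle)
MST weight = 23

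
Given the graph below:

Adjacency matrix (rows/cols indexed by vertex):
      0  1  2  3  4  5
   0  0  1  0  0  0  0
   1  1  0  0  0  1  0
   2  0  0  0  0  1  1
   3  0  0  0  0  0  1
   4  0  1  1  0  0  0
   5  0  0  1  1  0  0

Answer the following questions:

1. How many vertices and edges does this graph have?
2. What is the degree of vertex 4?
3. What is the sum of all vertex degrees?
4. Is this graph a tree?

Count: 6 vertices, 5 edges.
Vertex 4 has neighbors [1, 2], degree = 2.
Handshaking lemma: 2 * 5 = 10.
A graph is a tree iff it is connected and has exactly n-1 edges. This graph is connected (all 6 vertices in one component) and has 6-1 = 5 edges. It is a tree.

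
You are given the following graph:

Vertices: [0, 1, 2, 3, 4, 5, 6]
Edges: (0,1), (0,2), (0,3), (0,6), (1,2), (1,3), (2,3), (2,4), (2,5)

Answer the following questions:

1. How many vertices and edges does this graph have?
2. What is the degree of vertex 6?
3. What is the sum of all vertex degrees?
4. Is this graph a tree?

Count: 7 vertices, 9 edges.
Vertex 6 has neighbors [0], degree = 1.
Handshaking lemma: 2 * 9 = 18.
A tree on 7 vertices has 6 edges. This graph has 9 edges (3 extra). Not a tree.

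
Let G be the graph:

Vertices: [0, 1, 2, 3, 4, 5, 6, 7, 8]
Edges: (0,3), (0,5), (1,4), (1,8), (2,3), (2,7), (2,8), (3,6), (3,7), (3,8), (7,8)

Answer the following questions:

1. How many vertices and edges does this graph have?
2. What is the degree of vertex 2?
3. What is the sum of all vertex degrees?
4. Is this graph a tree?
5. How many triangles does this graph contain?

Count: 9 vertices, 11 edges.
Vertex 2 has neighbors [3, 7, 8], degree = 3.
Handshaking lemma: 2 * 11 = 22.
A tree on 9 vertices has 8 edges. This graph has 11 edges (3 extra). Not a tree.
Number of triangles = 4.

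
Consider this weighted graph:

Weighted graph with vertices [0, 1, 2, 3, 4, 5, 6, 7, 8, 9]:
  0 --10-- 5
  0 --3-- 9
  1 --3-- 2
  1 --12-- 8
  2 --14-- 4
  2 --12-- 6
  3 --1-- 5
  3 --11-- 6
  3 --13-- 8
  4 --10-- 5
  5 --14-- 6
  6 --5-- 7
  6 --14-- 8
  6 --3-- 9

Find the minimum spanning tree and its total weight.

Applying Kruskal's algorithm (sort edges by weight, add if no cycle):
  Add (3,5) w=1
  Add (0,9) w=3
  Add (1,2) w=3
  Add (6,9) w=3
  Add (6,7) w=5
  Add (0,5) w=10
  Add (4,5) w=10
  Skip (3,6) w=11 (creates cycle)
  Add (1,8) w=12
  Add (2,6) w=12
  Skip (3,8) w=13 (creates cycle)
  Skip (2,4) w=14 (creates cycle)
  Skip (5,6) w=14 (creates cycle)
  Skip (6,8) w=14 (creates cycle)
MST weight = 59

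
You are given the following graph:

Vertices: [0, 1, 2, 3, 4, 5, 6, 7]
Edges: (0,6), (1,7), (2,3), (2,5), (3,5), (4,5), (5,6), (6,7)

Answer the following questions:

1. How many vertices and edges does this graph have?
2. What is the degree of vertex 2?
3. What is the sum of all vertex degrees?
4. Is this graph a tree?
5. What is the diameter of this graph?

Count: 8 vertices, 8 edges.
Vertex 2 has neighbors [3, 5], degree = 2.
Handshaking lemma: 2 * 8 = 16.
A tree on 8 vertices has 7 edges. This graph has 8 edges (1 extra). Not a tree.
Diameter (longest shortest path) = 4.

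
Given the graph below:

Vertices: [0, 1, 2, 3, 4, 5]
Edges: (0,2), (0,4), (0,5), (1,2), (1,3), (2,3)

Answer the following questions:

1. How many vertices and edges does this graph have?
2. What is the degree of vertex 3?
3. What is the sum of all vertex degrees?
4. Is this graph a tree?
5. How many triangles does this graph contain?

Count: 6 vertices, 6 edges.
Vertex 3 has neighbors [1, 2], degree = 2.
Handshaking lemma: 2 * 6 = 12.
A tree on 6 vertices has 5 edges. This graph has 6 edges (1 extra). Not a tree.
Number of triangles = 1.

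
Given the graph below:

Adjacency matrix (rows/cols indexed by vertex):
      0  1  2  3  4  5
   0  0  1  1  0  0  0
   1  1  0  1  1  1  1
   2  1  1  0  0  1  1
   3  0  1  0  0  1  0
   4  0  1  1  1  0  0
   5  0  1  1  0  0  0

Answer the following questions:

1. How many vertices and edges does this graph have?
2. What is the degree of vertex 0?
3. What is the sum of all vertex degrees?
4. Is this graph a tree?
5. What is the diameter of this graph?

Count: 6 vertices, 9 edges.
Vertex 0 has neighbors [1, 2], degree = 2.
Handshaking lemma: 2 * 9 = 18.
A tree on 6 vertices has 5 edges. This graph has 9 edges (4 extra). Not a tree.
Diameter (longest shortest path) = 2.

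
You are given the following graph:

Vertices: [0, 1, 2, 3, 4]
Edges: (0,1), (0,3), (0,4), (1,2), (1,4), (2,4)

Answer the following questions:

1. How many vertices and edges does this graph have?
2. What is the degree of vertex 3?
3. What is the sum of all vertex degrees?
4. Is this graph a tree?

Count: 5 vertices, 6 edges.
Vertex 3 has neighbors [0], degree = 1.
Handshaking lemma: 2 * 6 = 12.
A tree on 5 vertices has 4 edges. This graph has 6 edges (2 extra). Not a tree.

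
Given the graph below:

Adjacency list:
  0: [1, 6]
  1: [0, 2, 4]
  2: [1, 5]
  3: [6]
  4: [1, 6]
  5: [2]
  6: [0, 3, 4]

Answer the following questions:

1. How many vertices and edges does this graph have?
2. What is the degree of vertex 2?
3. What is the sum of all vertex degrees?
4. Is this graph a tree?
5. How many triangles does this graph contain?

Count: 7 vertices, 7 edges.
Vertex 2 has neighbors [1, 5], degree = 2.
Handshaking lemma: 2 * 7 = 14.
A tree on 7 vertices has 6 edges. This graph has 7 edges (1 extra). Not a tree.
Number of triangles = 0.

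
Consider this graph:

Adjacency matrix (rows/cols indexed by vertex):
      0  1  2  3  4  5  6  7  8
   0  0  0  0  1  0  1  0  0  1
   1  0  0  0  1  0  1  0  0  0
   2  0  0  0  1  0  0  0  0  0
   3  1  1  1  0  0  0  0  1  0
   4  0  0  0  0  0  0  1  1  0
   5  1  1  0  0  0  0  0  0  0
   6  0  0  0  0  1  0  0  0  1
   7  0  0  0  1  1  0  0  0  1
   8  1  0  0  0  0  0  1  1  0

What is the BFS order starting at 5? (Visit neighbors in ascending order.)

BFS from vertex 5 (neighbors processed in ascending order):
Visit order: 5, 0, 1, 3, 8, 2, 7, 6, 4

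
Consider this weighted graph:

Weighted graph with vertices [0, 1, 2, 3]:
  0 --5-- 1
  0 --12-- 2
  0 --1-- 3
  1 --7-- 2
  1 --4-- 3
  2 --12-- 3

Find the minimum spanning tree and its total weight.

Applying Kruskal's algorithm (sort edges by weight, add if no cycle):
  Add (0,3) w=1
  Add (1,3) w=4
  Skip (0,1) w=5 (creates cycle)
  Add (1,2) w=7
  Skip (0,2) w=12 (creates cycle)
  Skip (2,3) w=12 (creates cycle)
MST weight = 12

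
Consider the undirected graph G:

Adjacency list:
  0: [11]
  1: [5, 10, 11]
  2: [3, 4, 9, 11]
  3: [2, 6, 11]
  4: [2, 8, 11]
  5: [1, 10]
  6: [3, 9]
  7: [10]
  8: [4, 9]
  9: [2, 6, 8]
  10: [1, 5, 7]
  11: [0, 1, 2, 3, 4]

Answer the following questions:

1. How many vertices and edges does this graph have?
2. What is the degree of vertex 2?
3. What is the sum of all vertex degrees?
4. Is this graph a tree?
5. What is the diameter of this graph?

Count: 12 vertices, 16 edges.
Vertex 2 has neighbors [3, 4, 9, 11], degree = 4.
Handshaking lemma: 2 * 16 = 32.
A tree on 12 vertices has 11 edges. This graph has 16 edges (5 extra). Not a tree.
Diameter (longest shortest path) = 5.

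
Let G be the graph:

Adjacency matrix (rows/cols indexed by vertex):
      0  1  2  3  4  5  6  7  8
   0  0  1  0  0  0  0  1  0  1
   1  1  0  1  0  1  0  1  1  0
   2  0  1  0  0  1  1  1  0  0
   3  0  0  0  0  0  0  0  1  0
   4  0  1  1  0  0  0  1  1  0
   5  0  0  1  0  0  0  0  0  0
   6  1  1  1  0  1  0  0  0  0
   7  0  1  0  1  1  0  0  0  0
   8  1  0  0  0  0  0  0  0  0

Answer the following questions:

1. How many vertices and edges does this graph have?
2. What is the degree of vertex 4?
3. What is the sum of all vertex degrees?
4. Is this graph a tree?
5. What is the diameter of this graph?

Count: 9 vertices, 13 edges.
Vertex 4 has neighbors [1, 2, 6, 7], degree = 4.
Handshaking lemma: 2 * 13 = 26.
A tree on 9 vertices has 8 edges. This graph has 13 edges (5 extra). Not a tree.
Diameter (longest shortest path) = 4.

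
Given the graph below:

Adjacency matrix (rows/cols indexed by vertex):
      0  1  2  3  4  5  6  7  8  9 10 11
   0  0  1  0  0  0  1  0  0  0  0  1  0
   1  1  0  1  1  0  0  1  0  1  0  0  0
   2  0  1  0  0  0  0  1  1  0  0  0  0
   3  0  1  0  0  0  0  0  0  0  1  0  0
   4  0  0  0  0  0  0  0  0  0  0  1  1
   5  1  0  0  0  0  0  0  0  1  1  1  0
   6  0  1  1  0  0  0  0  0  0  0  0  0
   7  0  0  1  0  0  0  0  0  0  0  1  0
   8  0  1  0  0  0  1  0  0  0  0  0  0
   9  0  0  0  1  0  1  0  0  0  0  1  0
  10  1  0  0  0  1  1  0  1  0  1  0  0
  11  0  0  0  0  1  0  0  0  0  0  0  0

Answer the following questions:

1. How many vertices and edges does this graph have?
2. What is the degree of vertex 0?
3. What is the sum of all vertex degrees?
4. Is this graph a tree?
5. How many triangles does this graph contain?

Count: 12 vertices, 17 edges.
Vertex 0 has neighbors [1, 5, 10], degree = 3.
Handshaking lemma: 2 * 17 = 34.
A tree on 12 vertices has 11 edges. This graph has 17 edges (6 extra). Not a tree.
Number of triangles = 3.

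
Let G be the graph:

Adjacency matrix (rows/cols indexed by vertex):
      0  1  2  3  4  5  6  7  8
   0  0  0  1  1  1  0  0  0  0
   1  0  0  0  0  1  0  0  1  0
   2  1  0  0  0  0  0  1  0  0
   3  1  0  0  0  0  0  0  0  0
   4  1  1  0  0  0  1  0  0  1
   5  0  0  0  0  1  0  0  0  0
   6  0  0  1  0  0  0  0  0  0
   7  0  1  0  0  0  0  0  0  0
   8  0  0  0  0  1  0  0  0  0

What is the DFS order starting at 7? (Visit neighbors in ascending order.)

DFS from vertex 7 (neighbors processed in ascending order):
Visit order: 7, 1, 4, 0, 2, 6, 3, 5, 8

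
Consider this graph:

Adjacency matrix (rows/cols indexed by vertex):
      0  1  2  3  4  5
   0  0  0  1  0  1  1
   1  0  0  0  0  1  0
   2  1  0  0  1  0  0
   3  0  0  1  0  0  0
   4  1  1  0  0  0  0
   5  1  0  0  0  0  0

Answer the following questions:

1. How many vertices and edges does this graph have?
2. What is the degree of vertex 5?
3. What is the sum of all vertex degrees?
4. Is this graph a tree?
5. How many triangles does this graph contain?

Count: 6 vertices, 5 edges.
Vertex 5 has neighbors [0], degree = 1.
Handshaking lemma: 2 * 5 = 10.
A graph is a tree iff it is connected and has exactly n-1 edges. This graph is connected (all 6 vertices in one component) and has 6-1 = 5 edges. It is a tree.
Number of triangles = 0.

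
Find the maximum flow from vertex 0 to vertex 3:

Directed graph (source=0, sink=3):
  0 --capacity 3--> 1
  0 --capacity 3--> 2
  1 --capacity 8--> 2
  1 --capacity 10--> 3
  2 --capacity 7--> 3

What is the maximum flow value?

Computing max flow:
  Flow on (0->1): 3/3
  Flow on (0->2): 3/3
  Flow on (1->3): 3/10
  Flow on (2->3): 3/7
Maximum flow = 6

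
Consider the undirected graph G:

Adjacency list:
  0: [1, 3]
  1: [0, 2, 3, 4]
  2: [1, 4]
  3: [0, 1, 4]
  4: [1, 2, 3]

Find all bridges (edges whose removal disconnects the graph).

No bridges found. The graph is 2-edge-connected (no single edge removal disconnects it).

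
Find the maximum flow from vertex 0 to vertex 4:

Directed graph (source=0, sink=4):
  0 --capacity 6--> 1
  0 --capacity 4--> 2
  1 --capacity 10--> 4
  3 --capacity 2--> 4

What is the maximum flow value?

Computing max flow:
  Flow on (0->1): 6/6
  Flow on (1->4): 6/10
Maximum flow = 6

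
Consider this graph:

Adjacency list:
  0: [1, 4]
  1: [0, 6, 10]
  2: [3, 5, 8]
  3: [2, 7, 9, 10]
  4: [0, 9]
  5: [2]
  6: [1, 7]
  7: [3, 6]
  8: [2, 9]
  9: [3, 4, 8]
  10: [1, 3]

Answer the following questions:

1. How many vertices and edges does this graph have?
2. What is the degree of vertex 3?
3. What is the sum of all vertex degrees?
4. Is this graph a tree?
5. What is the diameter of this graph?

Count: 11 vertices, 13 edges.
Vertex 3 has neighbors [2, 7, 9, 10], degree = 4.
Handshaking lemma: 2 * 13 = 26.
A tree on 11 vertices has 10 edges. This graph has 13 edges (3 extra). Not a tree.
Diameter (longest shortest path) = 5.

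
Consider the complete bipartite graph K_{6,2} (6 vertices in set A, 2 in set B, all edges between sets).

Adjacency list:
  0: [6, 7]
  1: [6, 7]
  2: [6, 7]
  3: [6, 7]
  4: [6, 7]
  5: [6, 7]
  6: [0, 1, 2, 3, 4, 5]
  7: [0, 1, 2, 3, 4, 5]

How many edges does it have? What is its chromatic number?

K_{6,2} has 6 * 2 = 12 edges.
Bipartite graphs have chromatic number 2 (color each partition differently).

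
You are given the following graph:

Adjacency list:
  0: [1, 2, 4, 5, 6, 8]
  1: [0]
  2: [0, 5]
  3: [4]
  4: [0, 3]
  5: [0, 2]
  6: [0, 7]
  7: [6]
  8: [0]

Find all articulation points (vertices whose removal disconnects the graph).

An articulation point is a vertex whose removal disconnects the graph.
Articulation points: [0, 4, 6]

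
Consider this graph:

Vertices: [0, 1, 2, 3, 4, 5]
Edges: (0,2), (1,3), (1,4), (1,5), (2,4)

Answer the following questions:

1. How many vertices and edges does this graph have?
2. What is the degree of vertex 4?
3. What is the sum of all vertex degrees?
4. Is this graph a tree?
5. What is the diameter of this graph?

Count: 6 vertices, 5 edges.
Vertex 4 has neighbors [1, 2], degree = 2.
Handshaking lemma: 2 * 5 = 10.
A graph is a tree iff it is connected and has exactly n-1 edges. This graph is connected (all 6 vertices in one component) and has 6-1 = 5 edges. It is a tree.
Diameter (longest shortest path) = 4.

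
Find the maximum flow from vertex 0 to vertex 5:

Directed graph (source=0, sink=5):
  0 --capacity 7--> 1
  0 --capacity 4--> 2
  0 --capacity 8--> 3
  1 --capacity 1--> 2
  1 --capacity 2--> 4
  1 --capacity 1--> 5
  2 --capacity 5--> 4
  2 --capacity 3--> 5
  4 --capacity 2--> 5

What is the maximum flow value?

Computing max flow:
  Flow on (0->1): 4/7
  Flow on (0->2): 2/4
  Flow on (1->2): 1/1
  Flow on (1->4): 2/2
  Flow on (1->5): 1/1
  Flow on (2->5): 3/3
  Flow on (4->5): 2/2
Maximum flow = 6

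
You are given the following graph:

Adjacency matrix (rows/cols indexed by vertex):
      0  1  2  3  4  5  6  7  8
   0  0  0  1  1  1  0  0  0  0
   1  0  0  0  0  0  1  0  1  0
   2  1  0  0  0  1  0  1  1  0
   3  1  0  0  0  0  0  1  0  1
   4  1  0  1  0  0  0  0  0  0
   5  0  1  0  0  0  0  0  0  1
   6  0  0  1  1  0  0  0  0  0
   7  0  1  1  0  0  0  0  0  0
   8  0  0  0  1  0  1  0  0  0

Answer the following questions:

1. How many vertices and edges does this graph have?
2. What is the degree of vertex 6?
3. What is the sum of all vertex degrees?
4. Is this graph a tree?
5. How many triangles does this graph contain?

Count: 9 vertices, 11 edges.
Vertex 6 has neighbors [2, 3], degree = 2.
Handshaking lemma: 2 * 11 = 22.
A tree on 9 vertices has 8 edges. This graph has 11 edges (3 extra). Not a tree.
Number of triangles = 1.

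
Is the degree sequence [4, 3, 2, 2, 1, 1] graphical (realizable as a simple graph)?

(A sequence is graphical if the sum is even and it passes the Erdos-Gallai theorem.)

Sum of degrees = 13. Sum is odd, so the sequence is NOT graphical.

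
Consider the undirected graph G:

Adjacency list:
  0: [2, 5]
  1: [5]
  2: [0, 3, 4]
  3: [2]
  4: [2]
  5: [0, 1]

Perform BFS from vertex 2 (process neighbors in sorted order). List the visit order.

BFS from vertex 2 (neighbors processed in ascending order):
Visit order: 2, 0, 3, 4, 5, 1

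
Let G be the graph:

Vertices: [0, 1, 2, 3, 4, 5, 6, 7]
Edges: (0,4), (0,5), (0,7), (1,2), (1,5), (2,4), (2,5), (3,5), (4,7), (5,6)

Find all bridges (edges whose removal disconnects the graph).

A bridge is an edge whose removal increases the number of connected components.
Bridges found: (3,5), (5,6)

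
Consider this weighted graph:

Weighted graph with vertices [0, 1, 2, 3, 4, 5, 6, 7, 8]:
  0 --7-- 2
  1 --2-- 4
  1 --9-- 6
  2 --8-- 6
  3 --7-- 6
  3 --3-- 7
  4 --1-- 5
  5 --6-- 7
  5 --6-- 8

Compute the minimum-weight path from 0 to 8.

Using Dijkstra's algorithm from vertex 0:
Shortest path: 0 -> 2 -> 6 -> 1 -> 4 -> 5 -> 8
Total weight: 7 + 8 + 9 + 2 + 1 + 6 = 33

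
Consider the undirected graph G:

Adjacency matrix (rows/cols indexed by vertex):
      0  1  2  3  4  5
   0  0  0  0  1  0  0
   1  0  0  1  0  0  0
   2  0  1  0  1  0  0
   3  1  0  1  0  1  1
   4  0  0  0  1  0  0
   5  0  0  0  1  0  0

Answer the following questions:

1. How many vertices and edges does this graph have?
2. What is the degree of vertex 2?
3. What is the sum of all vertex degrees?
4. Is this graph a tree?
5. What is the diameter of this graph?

Count: 6 vertices, 5 edges.
Vertex 2 has neighbors [1, 3], degree = 2.
Handshaking lemma: 2 * 5 = 10.
A graph is a tree iff it is connected and has exactly n-1 edges. This graph is connected (all 6 vertices in one component) and has 6-1 = 5 edges. It is a tree.
Diameter (longest shortest path) = 3.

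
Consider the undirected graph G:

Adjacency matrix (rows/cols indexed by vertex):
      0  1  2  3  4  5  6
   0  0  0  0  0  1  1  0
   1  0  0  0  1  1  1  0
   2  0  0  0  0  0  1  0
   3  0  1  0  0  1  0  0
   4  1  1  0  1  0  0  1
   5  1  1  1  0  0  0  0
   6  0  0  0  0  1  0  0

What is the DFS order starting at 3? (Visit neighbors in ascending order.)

DFS from vertex 3 (neighbors processed in ascending order):
Visit order: 3, 1, 4, 0, 5, 2, 6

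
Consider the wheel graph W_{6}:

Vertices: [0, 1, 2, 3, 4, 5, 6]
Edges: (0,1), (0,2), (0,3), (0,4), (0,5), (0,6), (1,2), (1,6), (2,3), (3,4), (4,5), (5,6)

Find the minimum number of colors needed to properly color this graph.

W_{6} = C_{6} plus a hub adjacent to every cycle vertex.
The outer cycle needs 2 colors (even cycle); the hub is adjacent to all of them so needs a fresh color.
Chromatic number = 2 + 1 = 3.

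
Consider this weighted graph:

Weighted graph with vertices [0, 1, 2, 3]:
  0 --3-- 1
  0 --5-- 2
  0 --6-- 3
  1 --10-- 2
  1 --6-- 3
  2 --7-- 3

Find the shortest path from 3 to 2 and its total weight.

Using Dijkstra's algorithm from vertex 3:
Shortest path: 3 -> 2
Total weight: 7 = 7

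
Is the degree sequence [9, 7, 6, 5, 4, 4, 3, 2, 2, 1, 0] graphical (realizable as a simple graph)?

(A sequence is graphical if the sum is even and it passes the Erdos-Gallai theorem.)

Sum of degrees = 43. Sum is odd, so the sequence is NOT graphical.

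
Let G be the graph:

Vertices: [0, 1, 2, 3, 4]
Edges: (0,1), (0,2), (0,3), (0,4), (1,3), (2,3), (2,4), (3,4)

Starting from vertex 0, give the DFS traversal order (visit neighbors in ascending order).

DFS from vertex 0 (neighbors processed in ascending order):
Visit order: 0, 1, 3, 2, 4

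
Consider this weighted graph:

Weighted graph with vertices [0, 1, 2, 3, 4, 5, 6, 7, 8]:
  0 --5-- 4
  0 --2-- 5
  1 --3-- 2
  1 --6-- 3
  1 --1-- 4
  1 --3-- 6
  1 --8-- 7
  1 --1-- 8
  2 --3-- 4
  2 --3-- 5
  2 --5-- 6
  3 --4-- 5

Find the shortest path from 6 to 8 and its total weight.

Using Dijkstra's algorithm from vertex 6:
Shortest path: 6 -> 1 -> 8
Total weight: 3 + 1 = 4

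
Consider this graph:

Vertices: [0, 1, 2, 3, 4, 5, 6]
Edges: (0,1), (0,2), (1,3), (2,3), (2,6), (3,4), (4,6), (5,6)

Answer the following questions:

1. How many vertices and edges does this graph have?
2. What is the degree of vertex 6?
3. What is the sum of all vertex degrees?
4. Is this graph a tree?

Count: 7 vertices, 8 edges.
Vertex 6 has neighbors [2, 4, 5], degree = 3.
Handshaking lemma: 2 * 8 = 16.
A tree on 7 vertices has 6 edges. This graph has 8 edges (2 extra). Not a tree.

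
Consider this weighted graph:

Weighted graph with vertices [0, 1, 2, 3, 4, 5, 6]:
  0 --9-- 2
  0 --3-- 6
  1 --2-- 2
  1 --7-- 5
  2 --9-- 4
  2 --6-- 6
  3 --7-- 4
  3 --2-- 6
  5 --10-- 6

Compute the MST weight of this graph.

Applying Kruskal's algorithm (sort edges by weight, add if no cycle):
  Add (1,2) w=2
  Add (3,6) w=2
  Add (0,6) w=3
  Add (2,6) w=6
  Add (1,5) w=7
  Add (3,4) w=7
  Skip (0,2) w=9 (creates cycle)
  Skip (2,4) w=9 (creates cycle)
  Skip (5,6) w=10 (creates cycle)
MST weight = 27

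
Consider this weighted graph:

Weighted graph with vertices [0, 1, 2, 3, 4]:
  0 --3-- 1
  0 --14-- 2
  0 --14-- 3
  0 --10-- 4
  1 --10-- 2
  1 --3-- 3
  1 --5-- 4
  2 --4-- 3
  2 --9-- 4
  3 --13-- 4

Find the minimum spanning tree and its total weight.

Applying Kruskal's algorithm (sort edges by weight, add if no cycle):
  Add (0,1) w=3
  Add (1,3) w=3
  Add (2,3) w=4
  Add (1,4) w=5
  Skip (2,4) w=9 (creates cycle)
  Skip (0,4) w=10 (creates cycle)
  Skip (1,2) w=10 (creates cycle)
  Skip (3,4) w=13 (creates cycle)
  Skip (0,2) w=14 (creates cycle)
  Skip (0,3) w=14 (creates cycle)
MST weight = 15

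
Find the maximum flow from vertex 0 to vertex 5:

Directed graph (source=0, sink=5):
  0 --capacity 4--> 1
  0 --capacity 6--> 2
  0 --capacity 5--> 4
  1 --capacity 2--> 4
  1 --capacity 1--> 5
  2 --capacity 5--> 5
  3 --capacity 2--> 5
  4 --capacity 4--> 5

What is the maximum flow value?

Computing max flow:
  Flow on (0->1): 3/4
  Flow on (0->2): 5/6
  Flow on (0->4): 2/5
  Flow on (1->4): 2/2
  Flow on (1->5): 1/1
  Flow on (2->5): 5/5
  Flow on (4->5): 4/4
Maximum flow = 10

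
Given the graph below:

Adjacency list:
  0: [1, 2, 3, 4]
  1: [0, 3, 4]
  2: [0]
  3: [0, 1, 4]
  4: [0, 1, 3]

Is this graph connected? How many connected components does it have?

Checking connectivity: the graph has 1 connected component(s).
All vertices are reachable from each other. The graph IS connected.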